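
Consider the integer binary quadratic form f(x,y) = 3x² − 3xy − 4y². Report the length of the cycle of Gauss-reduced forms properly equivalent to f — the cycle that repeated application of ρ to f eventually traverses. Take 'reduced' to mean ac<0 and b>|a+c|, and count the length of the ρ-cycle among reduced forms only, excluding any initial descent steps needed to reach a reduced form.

D = 57, ⌊√D⌋ = 7
descent: ρ → (-4,3,3)  [lands on river]
river: ρ → (3,3,-4)
river: ρ → (-4,5,2)
river: ρ → (2,7,-1)
river: ρ → (-1,7,2)
river: ρ → (2,5,-4)
ρ-cycle length = 6 (tail of 1 descent step not counted)

6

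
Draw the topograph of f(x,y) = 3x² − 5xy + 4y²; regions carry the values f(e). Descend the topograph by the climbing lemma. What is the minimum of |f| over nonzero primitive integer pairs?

translate: b→1 (≡-5 mod 6), so (3,-5,4)→(3,1,2)
flip: (3,1,2)→(2,-1,3)
reduced (well bottom): (2,-1,3) with a≤c, −a<b≤a
well minimum = a = 2

2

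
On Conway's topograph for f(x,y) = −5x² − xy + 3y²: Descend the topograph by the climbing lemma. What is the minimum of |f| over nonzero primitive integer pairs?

descent: ρ → (3,7,-1)  [lands on river]
river: ρ → (-1,7,3)
river: ρ → (3,5,-3)
river: ρ → (-3,7,1)
river: ρ → (1,7,-3)
river: ρ → (-3,5,3)
closes: descent 1, river 6
min |a| on river = 1

1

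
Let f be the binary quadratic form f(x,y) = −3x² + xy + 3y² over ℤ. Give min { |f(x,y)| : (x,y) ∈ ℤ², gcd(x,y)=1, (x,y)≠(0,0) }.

river: ρ → (3,5,-1)
river: ρ → (-1,5,3)
river: ρ → (3,1,-3)
river: ρ → (-3,5,1)
river: ρ → (1,5,-3)
river: ρ → (-3,1,3)
closes: descent 0, river 6
min |a| on river = 1

1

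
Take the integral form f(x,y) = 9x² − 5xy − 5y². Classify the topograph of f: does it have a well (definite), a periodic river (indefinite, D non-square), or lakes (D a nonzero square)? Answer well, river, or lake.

D = b²−4ac = (-5)² − 4·9·(-5) = 205
D > 0 non-square ⇒ indefinite ⇒ periodic river

river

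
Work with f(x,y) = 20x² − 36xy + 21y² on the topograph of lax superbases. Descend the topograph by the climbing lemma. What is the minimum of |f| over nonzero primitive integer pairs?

translate: b→4 (≡-36 mod 40), so (20,-36,21)→(20,4,5)
flip: (20,4,5)→(5,-4,20)
reduced (well bottom): (5,-4,20) with a≤c, −a<b≤a
well minimum = a = 5

5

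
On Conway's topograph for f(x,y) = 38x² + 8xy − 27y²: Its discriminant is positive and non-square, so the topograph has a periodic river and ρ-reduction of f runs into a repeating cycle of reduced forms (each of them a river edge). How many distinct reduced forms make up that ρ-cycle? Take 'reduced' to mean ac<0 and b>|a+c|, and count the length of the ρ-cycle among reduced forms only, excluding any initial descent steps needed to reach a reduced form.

D = 4168, ⌊√D⌋ = 64
descent: ρ → (-27,46,19)  [lands on river]
river: ρ → (19,30,-43)
river: ρ → (-43,56,6)
river: ρ → (6,64,-3)
river: ρ → (-3,62,27)
river: ρ → (27,46,-19)
river: ρ → (-19,30,43)
river: ρ → (43,56,-6)
river: ρ → (-6,64,3)
river: ρ → (3,62,-27)
ρ-cycle length = 10 (tail of 1 descent step not counted)

10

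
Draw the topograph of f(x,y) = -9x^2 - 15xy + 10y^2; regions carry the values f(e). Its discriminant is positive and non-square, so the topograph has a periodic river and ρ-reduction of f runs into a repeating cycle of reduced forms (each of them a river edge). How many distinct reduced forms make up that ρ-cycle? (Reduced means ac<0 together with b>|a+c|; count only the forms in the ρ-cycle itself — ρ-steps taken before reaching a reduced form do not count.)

D = 585, ⌊√D⌋ = 24
descent: ρ → (10,15,-9)  [lands on river]
river: ρ → (-9,21,4)
river: ρ → (4,19,-14)
river: ρ → (-14,9,9)
river: ρ → (9,9,-14)
river: ρ → (-14,19,4)
river: ρ → (4,21,-9)
river: ρ → (-9,15,10)
river: ρ → (10,5,-14)
river: ρ → (-14,23,1)
river: ρ → (1,23,-14)
river: ρ → (-14,5,10)
ρ-cycle length = 12 (tail of 1 descent step not counted)

12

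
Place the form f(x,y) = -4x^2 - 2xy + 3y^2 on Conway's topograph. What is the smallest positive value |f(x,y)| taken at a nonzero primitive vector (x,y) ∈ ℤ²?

descent: ρ → (3,2,-4)  [lands on river]
river: ρ → (-4,6,1)
river: ρ → (1,6,-4)
river: ρ → (-4,2,3)
river: ρ → (3,4,-3)
river: ρ → (-3,2,4)
river: ρ → (4,6,-1)
river: ρ → (-1,6,4)
river: ρ → (4,2,-3)
river: ρ → (-3,4,3)
closes: descent 1, river 10
min |a| on river = 1

1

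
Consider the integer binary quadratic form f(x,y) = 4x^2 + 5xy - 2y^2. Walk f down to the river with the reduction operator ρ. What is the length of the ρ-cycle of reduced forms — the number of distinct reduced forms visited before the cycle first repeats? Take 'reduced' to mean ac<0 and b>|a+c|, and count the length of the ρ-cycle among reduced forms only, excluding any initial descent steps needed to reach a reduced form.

D = 57, ⌊√D⌋ = 7
river: ρ → (-2,7,1)
river: ρ → (1,7,-2)
river: ρ → (-2,5,4)
river: ρ → (4,3,-3)
river: ρ → (-3,3,4)
river: ρ → (4,5,-2)
ρ-cycle length = 6 (tail of 0 descent steps not counted)

6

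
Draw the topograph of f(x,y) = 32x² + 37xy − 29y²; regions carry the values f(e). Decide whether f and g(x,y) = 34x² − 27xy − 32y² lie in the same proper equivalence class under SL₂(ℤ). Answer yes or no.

D₁ = 5081, D₂ = 5081
river cycle of f (length 30): (-29, 21, 40), (40, 59, -10), (-10, 61, 34), (34, 7, -37), (-37, 67, 4), (4, 69, -20), (-20, 51, 31), (31, 11, -40), (-40, 69, 2), (2, 71, -5), … (20 more)
river cycle of g (length 30): (-32, 27, 34), (34, 41, -25), (-25, 59, 16), (16, 69, -5), (-5, 71, 2), (2, 69, -40), (-40, 11, 31), (31, 51, -20), (-20, 69, 4), (4, 67, -37), … (20 more)
cycles differ ⇒ inequivalent

no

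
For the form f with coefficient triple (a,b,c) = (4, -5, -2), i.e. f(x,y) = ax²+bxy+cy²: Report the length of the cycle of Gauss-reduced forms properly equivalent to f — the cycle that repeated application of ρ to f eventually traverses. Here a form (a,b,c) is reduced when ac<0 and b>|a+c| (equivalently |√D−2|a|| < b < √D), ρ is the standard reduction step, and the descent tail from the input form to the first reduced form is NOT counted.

D = 57, ⌊√D⌋ = 7
descent: ρ → (-2,5,4)  [lands on river]
river: ρ → (4,3,-3)
river: ρ → (-3,3,4)
river: ρ → (4,5,-2)
river: ρ → (-2,7,1)
river: ρ → (1,7,-2)
ρ-cycle length = 6 (tail of 1 descent step not counted)

6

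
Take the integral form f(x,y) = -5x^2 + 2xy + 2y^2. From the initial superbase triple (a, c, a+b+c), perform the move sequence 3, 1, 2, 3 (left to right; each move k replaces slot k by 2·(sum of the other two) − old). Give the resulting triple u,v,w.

start (-5,2,-1) = (f(1,0),f(0,1),f(1,1))
replace slot 3: 2·((-5)+2) − (-1) = -5 → (-5,2,-5)
replace slot 1: 2·(2+(-5)) − (-5) = -1 → (-1,2,-5)
replace slot 2: 2·((-1)+(-5)) − 2 = -14 → (-1,-14,-5)
replace slot 3: 2·((-1)+(-14)) − (-5) = -25 → (-1,-14,-25)

-1,-14,-25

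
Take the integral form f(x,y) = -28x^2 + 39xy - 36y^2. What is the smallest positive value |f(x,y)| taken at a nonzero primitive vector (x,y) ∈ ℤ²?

translate: b→17 (≡-39 mod 56), so (28,-39,36)→(28,17,25)
flip: (28,17,25)→(25,-17,28)
reduced (well bottom): (25,-17,28) with a≤c, −a<b≤a
well minimum |f| = |-25| = 25 (negative-definite)

25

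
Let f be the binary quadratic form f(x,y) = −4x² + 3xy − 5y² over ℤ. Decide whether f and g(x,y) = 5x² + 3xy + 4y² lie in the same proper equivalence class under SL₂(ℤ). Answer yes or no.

D₁ = -71, D₂ = -71
f is negative-definite; reduce −f:
−f: reduced (well bottom): (4,-3,5) with a≤c, −a<b≤a
flip sign back: reduced form of f is (-4,3,-5)
g: flip: (5,3,4)→(4,-3,5)
g: reduced (well bottom): (4,-3,5) with a≤c, −a<b≤a
reduced forms (-4, 3, -5) vs (4, -3, 5) ⇒ inequivalent

no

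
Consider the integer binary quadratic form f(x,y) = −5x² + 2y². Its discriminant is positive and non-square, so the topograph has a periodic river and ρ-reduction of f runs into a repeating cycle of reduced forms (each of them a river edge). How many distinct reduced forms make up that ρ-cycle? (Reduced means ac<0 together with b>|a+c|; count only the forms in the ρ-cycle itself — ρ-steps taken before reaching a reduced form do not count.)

D = 40, ⌊√D⌋ = 6
descent: ρ → (2,4,-3)  [lands on river]
river: ρ → (-3,2,3)
river: ρ → (3,4,-2)
river: ρ → (-2,4,3)
river: ρ → (3,2,-3)
river: ρ → (-3,4,2)
ρ-cycle length = 6 (tail of 1 descent step not counted)

6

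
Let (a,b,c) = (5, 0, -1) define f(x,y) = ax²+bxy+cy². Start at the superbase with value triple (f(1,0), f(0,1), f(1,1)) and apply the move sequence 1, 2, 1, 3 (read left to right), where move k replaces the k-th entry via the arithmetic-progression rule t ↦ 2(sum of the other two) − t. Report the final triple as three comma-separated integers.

start (5,-1,4) = (f(1,0),f(0,1),f(1,1))
replace slot 1: 2·((-1)+4) − 5 = 1 → (1,-1,4)
replace slot 2: 2·(1+4) − (-1) = 11 → (1,11,4)
replace slot 1: 2·(11+4) − 1 = 29 → (29,11,4)
replace slot 3: 2·(29+11) − 4 = 76 → (29,11,76)

29,11,76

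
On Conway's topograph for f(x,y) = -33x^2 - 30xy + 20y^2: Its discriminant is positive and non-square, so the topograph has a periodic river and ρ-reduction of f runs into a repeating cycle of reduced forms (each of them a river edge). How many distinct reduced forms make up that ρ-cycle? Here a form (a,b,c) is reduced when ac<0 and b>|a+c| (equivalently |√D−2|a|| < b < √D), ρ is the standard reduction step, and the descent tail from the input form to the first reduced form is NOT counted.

D = 3540, ⌊√D⌋ = 59
descent: ρ → (20,30,-33)  [lands on river]
river: ρ → (-33,36,17)
river: ρ → (17,32,-37)
river: ρ → (-37,42,12)
river: ρ → (12,54,-13)
river: ρ → (-13,50,20)
ρ-cycle length = 6 (tail of 1 descent step not counted)

6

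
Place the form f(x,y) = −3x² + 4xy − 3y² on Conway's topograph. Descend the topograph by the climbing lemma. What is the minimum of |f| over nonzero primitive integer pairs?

translate: b→2 (≡-4 mod 6), so (3,-4,3)→(3,2,2)
flip: (3,2,2)→(2,-2,3)
translate: b→2 (≡-2 mod 4), so (2,-2,3)→(2,2,3)
reduced (well bottom): (2,2,3) with a≤c, −a<b≤a
well minimum |f| = |-2| = 2 (negative-definite)

2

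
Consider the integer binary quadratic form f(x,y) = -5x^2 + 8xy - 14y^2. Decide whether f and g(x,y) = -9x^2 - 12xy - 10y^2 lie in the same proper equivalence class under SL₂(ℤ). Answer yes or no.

D₁ = -216, D₂ = -216
f is negative-definite; reduce −f:
−f: translate: b→2 (≡-8 mod 10), so (5,-8,14)→(5,2,11)
−f: reduced (well bottom): (5,2,11) with a≤c, −a<b≤a
flip sign back: reduced form of f is (-5,-2,-11)
g is negative-definite; reduce −g:
−g: translate: b→-6 (≡12 mod 18), so (9,12,10)→(9,-6,7)
−g: flip: (9,-6,7)→(7,6,9)
−g: reduced (well bottom): (7,6,9) with a≤c, −a<b≤a
flip sign back: reduced form of g is (-7,-6,-9)
reduced forms (-5, -2, -11) vs (-7, -6, -9) ⇒ inequivalent

no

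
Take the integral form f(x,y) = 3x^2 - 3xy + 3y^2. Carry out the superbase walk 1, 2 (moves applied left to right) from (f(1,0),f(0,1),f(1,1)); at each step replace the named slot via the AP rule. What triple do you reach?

start (3,3,3) = (f(1,0),f(0,1),f(1,1))
replace slot 1: 2·(3+3) − 3 = 9 → (9,3,3)
replace slot 2: 2·(9+3) − 3 = 21 → (9,21,3)

9,21,3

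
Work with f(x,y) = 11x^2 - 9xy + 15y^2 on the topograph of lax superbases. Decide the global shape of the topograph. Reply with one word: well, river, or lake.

D = b²−4ac = (-9)² − 4·11·15 = -579
D < 0 ⇒ definite ⇒ every region one sign ⇒ single well

well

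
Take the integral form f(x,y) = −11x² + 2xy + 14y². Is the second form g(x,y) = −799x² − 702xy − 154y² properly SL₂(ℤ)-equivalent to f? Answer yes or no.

D₁ = 620, D₂ = 620
river cycle of f (length 4): (-11, 24, 1), (1, 24, -11), (-11, 20, 5), (5, 20, -11)
river cycle of g (length 4): (-11, 24, 1), (1, 24, -11), (-11, 20, 5), (5, 20, -11)
cycles coincide ⇒ equivalent

yes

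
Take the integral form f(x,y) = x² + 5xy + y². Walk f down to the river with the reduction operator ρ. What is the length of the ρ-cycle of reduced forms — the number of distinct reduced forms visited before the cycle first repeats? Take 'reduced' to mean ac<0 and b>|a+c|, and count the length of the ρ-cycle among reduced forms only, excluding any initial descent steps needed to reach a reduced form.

D = 21, ⌊√D⌋ = 4
descent: ρ → (1,3,-3)  [lands on river]
river: ρ → (-3,3,1)
ρ-cycle length = 2 (tail of 1 descent step not counted)

2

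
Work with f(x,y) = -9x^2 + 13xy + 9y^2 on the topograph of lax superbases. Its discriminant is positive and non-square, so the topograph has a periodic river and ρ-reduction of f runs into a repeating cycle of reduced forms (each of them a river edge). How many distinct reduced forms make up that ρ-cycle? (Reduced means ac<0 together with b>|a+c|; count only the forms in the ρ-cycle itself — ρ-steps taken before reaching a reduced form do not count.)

D = 493, ⌊√D⌋ = 22
river: ρ → (9,5,-13)
river: ρ → (-13,21,1)
river: ρ → (1,21,-13)
river: ρ → (-13,5,9)
river: ρ → (9,13,-9)
river: ρ → (-9,5,13)
river: ρ → (13,21,-1)
river: ρ → (-1,21,13)
river: ρ → (13,5,-9)
river: ρ → (-9,13,9)
ρ-cycle length = 10 (tail of 0 descent steps not counted)

10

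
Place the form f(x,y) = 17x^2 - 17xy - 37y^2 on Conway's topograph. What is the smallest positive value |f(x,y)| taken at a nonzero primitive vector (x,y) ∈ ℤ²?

descent: ρ → (-37,17,17)
descent: ρ → (17,51,-3)  [lands on river]
river: ρ → (-3,51,17)
closes: descent 2, river 2
min |a| on river = 3

3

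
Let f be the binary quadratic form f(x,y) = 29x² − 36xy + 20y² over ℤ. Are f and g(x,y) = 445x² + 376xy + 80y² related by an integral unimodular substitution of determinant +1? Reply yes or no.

D₁ = -1024, D₂ = -1024
f: translate: b→22 (≡-36 mod 58), so (29,-36,20)→(29,22,13)
f: flip: (29,22,13)→(13,-22,29)
f: translate: b→4 (≡-22 mod 26), so (13,-22,29)→(13,4,20)
f: reduced (well bottom): (13,4,20) with a≤c, −a<b≤a
g: flip: (445,376,80)→(80,-376,445)
g: translate: b→-56 (≡-376 mod 160), so (80,-376,445)→(80,-56,13)
g: flip: (80,-56,13)→(13,56,80)
g: translate: b→4 (≡56 mod 26), so (13,56,80)→(13,4,20)
g: reduced (well bottom): (13,4,20) with a≤c, −a<b≤a
reduced forms (13, 4, 20) vs (13, 4, 20) ⇒ equivalent

yes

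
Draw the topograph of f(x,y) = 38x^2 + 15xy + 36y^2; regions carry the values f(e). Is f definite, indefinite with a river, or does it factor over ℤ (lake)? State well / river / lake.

D = b²−4ac = 15² − 4·38·36 = -5247
D < 0 ⇒ definite ⇒ every region one sign ⇒ single well

well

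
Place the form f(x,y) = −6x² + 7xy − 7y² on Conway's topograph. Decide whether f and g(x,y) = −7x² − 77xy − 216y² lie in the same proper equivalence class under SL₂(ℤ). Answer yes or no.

D₁ = -119, D₂ = -119
f is negative-definite; reduce −f:
−f: translate: b→5 (≡-7 mod 12), so (6,-7,7)→(6,5,6)
−f: reduced (well bottom): (6,5,6) with a≤c, −a<b≤a
flip sign back: reduced form of f is (-6,-5,-6)
g is negative-definite; reduce −g:
−g: translate: b→7 (≡77 mod 14), so (7,77,216)→(7,7,6)
−g: flip: (7,7,6)→(6,-7,7)
−g: translate: b→5 (≡-7 mod 12), so (6,-7,7)→(6,5,6)
−g: reduced (well bottom): (6,5,6) with a≤c, −a<b≤a
flip sign back: reduced form of g is (-6,-5,-6)
reduced forms (-6, -5, -6) vs (-6, -5, -6) ⇒ equivalent

yes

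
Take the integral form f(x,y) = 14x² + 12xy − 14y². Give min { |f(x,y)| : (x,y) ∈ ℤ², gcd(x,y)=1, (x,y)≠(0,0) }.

river: ρ → (-14,16,12)
river: ρ → (12,8,-18)
river: ρ → (-18,28,2)
river: ρ → (2,28,-18)
river: ρ → (-18,8,12)
river: ρ → (12,16,-14)
river: ρ → (-14,12,14)
river: ρ → (14,16,-12)
river: ρ → (-12,8,18)
river: ρ → (18,28,-2)
river: ρ → (-2,28,18)
river: ρ → (18,8,-12)
river: ρ → (-12,16,14)
river: ρ → (14,12,-14)
closes: descent 0, river 14
min |a| on river = 2

2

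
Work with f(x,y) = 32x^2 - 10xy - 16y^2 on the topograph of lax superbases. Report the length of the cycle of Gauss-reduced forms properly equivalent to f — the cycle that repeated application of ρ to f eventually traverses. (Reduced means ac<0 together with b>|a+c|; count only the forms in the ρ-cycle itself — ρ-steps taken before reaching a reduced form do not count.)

D = 2148, ⌊√D⌋ = 46
descent: ρ → (-16,42,6)  [lands on river]
river: ρ → (6,42,-16)
river: ρ → (-16,22,26)
river: ρ → (26,30,-12)
river: ρ → (-12,42,8)
river: ρ → (8,38,-22)
river: ρ → (-22,6,24)
river: ρ → (24,42,-4)
river: ρ → (-4,46,2)
river: ρ → (2,46,-4)
river: ρ → (-4,42,24)
river: ρ → (24,6,-22)
river: ρ → (-22,38,8)
river: ρ → (8,42,-12)
river: ρ → (-12,30,26)
river: ρ → (26,22,-16)
ρ-cycle length = 16 (tail of 1 descent step not counted)

16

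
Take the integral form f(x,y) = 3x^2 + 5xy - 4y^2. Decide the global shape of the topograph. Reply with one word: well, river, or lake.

D = b²−4ac = 5² − 4·3·(-4) = 73
D > 0 non-square ⇒ indefinite ⇒ periodic river

river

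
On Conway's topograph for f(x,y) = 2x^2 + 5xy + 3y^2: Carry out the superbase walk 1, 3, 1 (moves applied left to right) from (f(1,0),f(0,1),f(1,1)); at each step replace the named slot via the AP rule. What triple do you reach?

start (2,3,10) = (f(1,0),f(0,1),f(1,1))
replace slot 1: 2·(3+10) − 2 = 24 → (24,3,10)
replace slot 3: 2·(24+3) − 10 = 44 → (24,3,44)
replace slot 1: 2·(3+44) − 24 = 70 → (70,3,44)

70,3,44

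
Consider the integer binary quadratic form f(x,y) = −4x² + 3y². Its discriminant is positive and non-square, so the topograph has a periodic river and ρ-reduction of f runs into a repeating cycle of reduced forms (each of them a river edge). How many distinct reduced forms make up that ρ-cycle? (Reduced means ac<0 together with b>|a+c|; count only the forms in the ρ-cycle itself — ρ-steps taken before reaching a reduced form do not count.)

D = 48, ⌊√D⌋ = 6
descent: ρ → (3,6,-1)  [lands on river]
river: ρ → (-1,6,3)
ρ-cycle length = 2 (tail of 1 descent step not counted)

2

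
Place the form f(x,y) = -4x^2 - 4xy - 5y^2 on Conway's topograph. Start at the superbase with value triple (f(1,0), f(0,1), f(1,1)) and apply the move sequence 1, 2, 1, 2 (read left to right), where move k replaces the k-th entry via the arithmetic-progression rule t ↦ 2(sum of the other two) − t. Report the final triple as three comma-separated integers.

start (-4,-5,-13) = (f(1,0),f(0,1),f(1,1))
replace slot 1: 2·((-5)+(-13)) − (-4) = -32 → (-32,-5,-13)
replace slot 2: 2·((-32)+(-13)) − (-5) = -85 → (-32,-85,-13)
replace slot 1: 2·((-85)+(-13)) − (-32) = -164 → (-164,-85,-13)
replace slot 2: 2·((-164)+(-13)) − (-85) = -269 → (-164,-269,-13)

-164,-269,-13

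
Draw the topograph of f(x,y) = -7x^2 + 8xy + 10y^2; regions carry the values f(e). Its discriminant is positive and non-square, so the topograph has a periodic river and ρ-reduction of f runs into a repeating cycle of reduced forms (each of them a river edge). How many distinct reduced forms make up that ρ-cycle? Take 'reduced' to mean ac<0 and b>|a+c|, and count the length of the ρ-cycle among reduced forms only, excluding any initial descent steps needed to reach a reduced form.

D = 344, ⌊√D⌋ = 18
river: ρ → (10,12,-5)
river: ρ → (-5,18,1)
river: ρ → (1,18,-5)
river: ρ → (-5,12,10)
river: ρ → (10,8,-7)
river: ρ → (-7,6,11)
river: ρ → (11,16,-2)
river: ρ → (-2,16,11)
river: ρ → (11,6,-7)
river: ρ → (-7,8,10)
ρ-cycle length = 10 (tail of 0 descent steps not counted)

10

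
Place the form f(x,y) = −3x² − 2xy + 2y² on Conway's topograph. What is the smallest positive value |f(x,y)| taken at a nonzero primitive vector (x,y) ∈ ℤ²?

descent: ρ → (2,2,-3)  [lands on river]
river: ρ → (-3,4,1)
river: ρ → (1,4,-3)
river: ρ → (-3,2,2)
closes: descent 1, river 4
min |a| on river = 1

1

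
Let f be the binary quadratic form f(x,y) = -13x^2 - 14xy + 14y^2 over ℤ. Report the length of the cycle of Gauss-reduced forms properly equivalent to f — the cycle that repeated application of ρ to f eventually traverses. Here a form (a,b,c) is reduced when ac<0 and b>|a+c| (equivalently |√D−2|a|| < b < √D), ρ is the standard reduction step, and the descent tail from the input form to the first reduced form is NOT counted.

D = 924, ⌊√D⌋ = 30
descent: ρ → (14,14,-13)  [lands on river]
river: ρ → (-13,12,15)
river: ρ → (15,18,-10)
river: ρ → (-10,22,11)
river: ρ → (11,22,-10)
river: ρ → (-10,18,15)
river: ρ → (15,12,-13)
river: ρ → (-13,14,14)
ρ-cycle length = 8 (tail of 1 descent step not counted)

8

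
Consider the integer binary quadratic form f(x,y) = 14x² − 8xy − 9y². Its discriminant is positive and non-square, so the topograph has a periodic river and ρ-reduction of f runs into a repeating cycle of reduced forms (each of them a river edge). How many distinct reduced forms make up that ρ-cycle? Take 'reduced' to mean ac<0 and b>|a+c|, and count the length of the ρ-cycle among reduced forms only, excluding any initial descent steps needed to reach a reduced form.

D = 568, ⌊√D⌋ = 23
descent: ρ → (-9,8,14)  [lands on river]
river: ρ → (14,20,-3)
river: ρ → (-3,22,7)
river: ρ → (7,20,-6)
river: ρ → (-6,16,13)
river: ρ → (13,10,-9)
ρ-cycle length = 6 (tail of 1 descent step not counted)

6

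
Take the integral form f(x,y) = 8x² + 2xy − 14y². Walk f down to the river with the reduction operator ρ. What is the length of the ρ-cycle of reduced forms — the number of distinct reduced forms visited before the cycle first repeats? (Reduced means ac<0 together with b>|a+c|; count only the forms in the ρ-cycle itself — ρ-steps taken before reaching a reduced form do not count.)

D = 452, ⌊√D⌋ = 21
descent: ρ → (-14,-2,8)
descent: ρ → (8,18,-4)  [lands on river]
river: ρ → (-4,14,16)
river: ρ → (16,18,-2)
river: ρ → (-2,18,16)
river: ρ → (16,14,-4)
river: ρ → (-4,18,8)
river: ρ → (8,14,-8)
river: ρ → (-8,18,4)
river: ρ → (4,14,-16)
river: ρ → (-16,18,2)
river: ρ → (2,18,-16)
river: ρ → (-16,14,4)
river: ρ → (4,18,-8)
river: ρ → (-8,14,8)
ρ-cycle length = 14 (tail of 2 descent steps not counted)

14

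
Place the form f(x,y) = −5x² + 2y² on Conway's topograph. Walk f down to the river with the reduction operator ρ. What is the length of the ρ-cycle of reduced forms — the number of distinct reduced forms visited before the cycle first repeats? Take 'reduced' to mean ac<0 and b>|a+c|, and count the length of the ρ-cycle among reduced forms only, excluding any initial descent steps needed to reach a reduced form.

D = 40, ⌊√D⌋ = 6
descent: ρ → (2,4,-3)  [lands on river]
river: ρ → (-3,2,3)
river: ρ → (3,4,-2)
river: ρ → (-2,4,3)
river: ρ → (3,2,-3)
river: ρ → (-3,4,2)
ρ-cycle length = 6 (tail of 1 descent step not counted)

6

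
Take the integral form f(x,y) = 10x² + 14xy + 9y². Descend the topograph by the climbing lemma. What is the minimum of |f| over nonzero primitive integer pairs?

translate: b→-6 (≡14 mod 20), so (10,14,9)→(10,-6,5)
flip: (10,-6,5)→(5,6,10)
translate: b→-4 (≡6 mod 10), so (5,6,10)→(5,-4,9)
reduced (well bottom): (5,-4,9) with a≤c, −a<b≤a
well minimum = a = 5

5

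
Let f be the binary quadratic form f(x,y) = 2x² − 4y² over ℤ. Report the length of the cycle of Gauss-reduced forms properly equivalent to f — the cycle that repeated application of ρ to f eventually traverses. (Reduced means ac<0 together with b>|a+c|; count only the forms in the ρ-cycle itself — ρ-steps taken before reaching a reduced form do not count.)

D = 32, ⌊√D⌋ = 5
descent: ρ → (-4,0,2)
descent: ρ → (2,4,-2)  [lands on river]
river: ρ → (-2,4,2)
ρ-cycle length = 2 (tail of 2 descent steps not counted)

2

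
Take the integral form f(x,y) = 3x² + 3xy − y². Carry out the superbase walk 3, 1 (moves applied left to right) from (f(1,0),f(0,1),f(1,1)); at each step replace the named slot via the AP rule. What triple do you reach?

start (3,-1,5) = (f(1,0),f(0,1),f(1,1))
replace slot 3: 2·(3+(-1)) − 5 = -1 → (3,-1,-1)
replace slot 1: 2·((-1)+(-1)) − 3 = -7 → (-7,-1,-1)

-7,-1,-1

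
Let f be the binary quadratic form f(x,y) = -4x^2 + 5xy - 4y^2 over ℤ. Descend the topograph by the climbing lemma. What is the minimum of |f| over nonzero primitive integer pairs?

translate: b→3 (≡-5 mod 8), so (4,-5,4)→(4,3,3)
flip: (4,3,3)→(3,-3,4)
translate: b→3 (≡-3 mod 6), so (3,-3,4)→(3,3,4)
reduced (well bottom): (3,3,4) with a≤c, −a<b≤a
well minimum |f| = |-3| = 3 (negative-definite)

3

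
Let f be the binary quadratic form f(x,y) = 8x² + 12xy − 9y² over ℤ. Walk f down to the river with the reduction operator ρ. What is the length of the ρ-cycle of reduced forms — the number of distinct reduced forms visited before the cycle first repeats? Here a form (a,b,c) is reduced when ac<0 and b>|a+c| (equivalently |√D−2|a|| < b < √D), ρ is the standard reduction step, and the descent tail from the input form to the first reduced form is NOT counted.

D = 432, ⌊√D⌋ = 20
river: ρ → (-9,6,11)
river: ρ → (11,16,-4)
river: ρ → (-4,16,11)
river: ρ → (11,6,-9)
river: ρ → (-9,12,8)
river: ρ → (8,20,-1)
river: ρ → (-1,20,8)
river: ρ → (8,12,-9)
ρ-cycle length = 8 (tail of 0 descent steps not counted)

8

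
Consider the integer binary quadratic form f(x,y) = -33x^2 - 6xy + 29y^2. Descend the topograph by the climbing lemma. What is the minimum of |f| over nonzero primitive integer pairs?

descent: ρ → (29,6,-33)  [lands on river]
river: ρ → (-33,60,2)
river: ρ → (2,60,-33)
river: ρ → (-33,6,29)
river: ρ → (29,52,-10)
river: ρ → (-10,48,39)
river: ρ → (39,30,-19)
river: ρ → (-19,46,23)
river: ρ → (23,46,-19)
river: ρ → (-19,30,39)
river: ρ → (39,48,-10)
river: ρ → (-10,52,29)
closes: descent 1, river 12
min |a| on river = 2

2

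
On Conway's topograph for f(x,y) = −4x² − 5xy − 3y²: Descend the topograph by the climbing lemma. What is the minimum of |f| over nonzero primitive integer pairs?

translate: b→-3 (≡5 mod 8), so (4,5,3)→(4,-3,2)
flip: (4,-3,2)→(2,3,4)
translate: b→-1 (≡3 mod 4), so (2,3,4)→(2,-1,3)
reduced (well bottom): (2,-1,3) with a≤c, −a<b≤a
well minimum |f| = |-2| = 2 (negative-definite)

2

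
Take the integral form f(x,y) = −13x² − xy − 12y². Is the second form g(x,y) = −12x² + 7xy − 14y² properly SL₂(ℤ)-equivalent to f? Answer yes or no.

D₁ = -623, D₂ = -623
f is negative-definite; reduce −f:
−f: flip: (13,1,12)→(12,-1,13)
−f: reduced (well bottom): (12,-1,13) with a≤c, −a<b≤a
flip sign back: reduced form of f is (-12,1,-13)
g is negative-definite; reduce −g:
−g: reduced (well bottom): (12,-7,14) with a≤c, −a<b≤a
flip sign back: reduced form of g is (-12,7,-14)
reduced forms (-12, 1, -13) vs (-12, 7, -14) ⇒ inequivalent

no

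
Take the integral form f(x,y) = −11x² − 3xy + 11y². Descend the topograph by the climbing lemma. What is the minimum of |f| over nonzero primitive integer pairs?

descent: ρ → (11,3,-11)  [lands on river]
river: ρ → (-11,19,3)
river: ρ → (3,17,-17)
river: ρ → (-17,17,3)
river: ρ → (3,19,-11)
river: ρ → (-11,3,11)
river: ρ → (11,19,-3)
river: ρ → (-3,17,17)
river: ρ → (17,17,-3)
river: ρ → (-3,19,11)
closes: descent 1, river 10
min |a| on river = 3

3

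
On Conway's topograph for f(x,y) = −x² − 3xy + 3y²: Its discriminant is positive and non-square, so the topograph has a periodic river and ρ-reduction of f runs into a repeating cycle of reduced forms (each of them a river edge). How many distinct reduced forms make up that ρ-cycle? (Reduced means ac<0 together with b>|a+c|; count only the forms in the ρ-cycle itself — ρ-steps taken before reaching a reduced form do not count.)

D = 21, ⌊√D⌋ = 4
descent: ρ → (3,3,-1)  [lands on river]
river: ρ → (-1,3,3)
ρ-cycle length = 2 (tail of 1 descent step not counted)

2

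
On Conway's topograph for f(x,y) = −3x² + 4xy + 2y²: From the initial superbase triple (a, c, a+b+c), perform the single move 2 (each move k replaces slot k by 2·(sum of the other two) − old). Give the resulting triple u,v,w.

start (-3,2,3) = (f(1,0),f(0,1),f(1,1))
replace slot 2: 2·((-3)+3) − 2 = -2 → (-3,-2,3)

-3,-2,3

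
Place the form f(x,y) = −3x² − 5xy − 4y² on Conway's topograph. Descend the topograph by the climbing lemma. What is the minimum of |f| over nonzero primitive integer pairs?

translate: b→-1 (≡5 mod 6), so (3,5,4)→(3,-1,2)
flip: (3,-1,2)→(2,1,3)
reduced (well bottom): (2,1,3) with a≤c, −a<b≤a
well minimum |f| = |-2| = 2 (negative-definite)

2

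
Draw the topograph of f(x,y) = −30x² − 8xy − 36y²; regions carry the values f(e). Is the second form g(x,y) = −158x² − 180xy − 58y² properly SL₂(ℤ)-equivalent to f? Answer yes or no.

D₁ = -4256, D₂ = -4256
f is negative-definite; reduce −f:
−f: reduced (well bottom): (30,8,36) with a≤c, −a<b≤a
flip sign back: reduced form of f is (-30,-8,-36)
g is negative-definite; reduce −g:
−g: translate: b→-136 (≡180 mod 316), so (158,180,58)→(158,-136,36)
−g: flip: (158,-136,36)→(36,136,158)
−g: translate: b→-8 (≡136 mod 72), so (36,136,158)→(36,-8,30)
−g: flip: (36,-8,30)→(30,8,36)
−g: reduced (well bottom): (30,8,36) with a≤c, −a<b≤a
flip sign back: reduced form of g is (-30,-8,-36)
reduced forms (-30, -8, -36) vs (-30, -8, -36) ⇒ equivalent

yes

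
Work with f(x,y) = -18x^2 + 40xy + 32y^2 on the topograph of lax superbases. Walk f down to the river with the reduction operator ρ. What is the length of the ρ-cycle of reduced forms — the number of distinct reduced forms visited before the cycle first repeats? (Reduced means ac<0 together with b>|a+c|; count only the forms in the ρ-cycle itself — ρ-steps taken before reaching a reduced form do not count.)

D = 3904, ⌊√D⌋ = 62
river: ρ → (32,24,-26)
river: ρ → (-26,28,30)
river: ρ → (30,32,-24)
river: ρ → (-24,16,38)
river: ρ → (38,60,-2)
river: ρ → (-2,60,38)
river: ρ → (38,16,-24)
river: ρ → (-24,32,30)
river: ρ → (30,28,-26)
river: ρ → (-26,24,32)
river: ρ → (32,40,-18)
river: ρ → (-18,32,40)
river: ρ → (40,48,-10)
river: ρ → (-10,52,30)
river: ρ → (30,8,-32)
river: ρ → (-32,56,6)
river: ρ → (6,52,-50)
river: ρ → (-50,48,8)
river: ρ → (8,48,-50)
river: ρ → (-50,52,6)
river: ρ → (6,56,-32)
river: ρ → (-32,8,30)
river: ρ → (30,52,-10)
river: ρ → (-10,48,40)
river: ρ → (40,32,-18)
river: ρ → (-18,40,32)
ρ-cycle length = 26 (tail of 0 descent steps not counted)

26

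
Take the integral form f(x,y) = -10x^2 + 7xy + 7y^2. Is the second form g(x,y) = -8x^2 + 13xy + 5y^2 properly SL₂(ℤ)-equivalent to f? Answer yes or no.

D₁ = 329, D₂ = 329
river cycle of f (length 16): (7, 7, -10), (-10, 13, 4), (4, 11, -13), (-13, 15, 2), (2, 17, -5), (-5, 13, 8), (8, 3, -10), (-10, 17, 1), (1, 17, -10), (-10, 3, 8), … (6 more)
river cycle of g (length 16): (5, 17, -2), (-2, 15, 13), (13, 11, -4), (-4, 13, 10), (10, 7, -7), (-7, 7, 10), (10, 13, -4), (-4, 11, 13), (13, 15, -2), (-2, 17, 5), … (6 more)
cycles differ ⇒ inequivalent

no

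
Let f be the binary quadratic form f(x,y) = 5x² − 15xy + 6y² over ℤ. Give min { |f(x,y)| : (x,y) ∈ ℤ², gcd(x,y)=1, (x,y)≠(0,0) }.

descent: ρ → (6,3,-4)  [lands on river]
river: ρ → (-4,5,5)
river: ρ → (5,5,-4)
river: ρ → (-4,3,6)
river: ρ → (6,9,-1)
river: ρ → (-1,9,6)
closes: descent 1, river 6
min |a| on river = 1

1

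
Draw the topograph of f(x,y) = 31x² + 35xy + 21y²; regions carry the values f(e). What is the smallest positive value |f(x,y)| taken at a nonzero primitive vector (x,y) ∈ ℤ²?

translate: b→-27 (≡35 mod 62), so (31,35,21)→(31,-27,17)
flip: (31,-27,17)→(17,27,31)
translate: b→-7 (≡27 mod 34), so (17,27,31)→(17,-7,21)
reduced (well bottom): (17,-7,21) with a≤c, −a<b≤a
well minimum = a = 17

17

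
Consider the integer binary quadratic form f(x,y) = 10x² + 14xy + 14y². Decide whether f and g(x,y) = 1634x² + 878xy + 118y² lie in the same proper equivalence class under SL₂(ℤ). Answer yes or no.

D₁ = -364, D₂ = -364
f: translate: b→-6 (≡14 mod 20), so (10,14,14)→(10,-6,10)
f: flip: (10,-6,10)→(10,6,10)
f: reduced (well bottom): (10,6,10) with a≤c, −a<b≤a
g: flip: (1634,878,118)→(118,-878,1634)
g: translate: b→66 (≡-878 mod 236), so (118,-878,1634)→(118,66,10)
g: flip: (118,66,10)→(10,-66,118)
g: translate: b→-6 (≡-66 mod 20), so (10,-66,118)→(10,-6,10)
g: flip: (10,-6,10)→(10,6,10)
g: reduced (well bottom): (10,6,10) with a≤c, −a<b≤a
reduced forms (10, 6, 10) vs (10, 6, 10) ⇒ equivalent

yes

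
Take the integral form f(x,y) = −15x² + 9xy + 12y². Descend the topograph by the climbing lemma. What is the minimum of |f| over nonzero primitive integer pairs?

river: ρ → (12,15,-12)
river: ρ → (-12,9,15)
river: ρ → (15,21,-6)
river: ρ → (-6,27,3)
river: ρ → (3,27,-6)
river: ρ → (-6,21,15)
river: ρ → (15,9,-12)
river: ρ → (-12,15,12)
river: ρ → (12,9,-15)
river: ρ → (-15,21,6)
river: ρ → (6,27,-3)
river: ρ → (-3,27,6)
river: ρ → (6,21,-15)
river: ρ → (-15,9,12)
closes: descent 0, river 14
min |a| on river = 3

3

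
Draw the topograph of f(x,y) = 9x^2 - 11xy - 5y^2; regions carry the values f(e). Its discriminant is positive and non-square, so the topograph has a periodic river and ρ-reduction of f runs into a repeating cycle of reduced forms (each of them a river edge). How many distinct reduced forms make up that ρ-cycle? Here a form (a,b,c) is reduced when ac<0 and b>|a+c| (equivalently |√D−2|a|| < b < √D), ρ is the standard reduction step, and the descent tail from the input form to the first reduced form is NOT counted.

D = 301, ⌊√D⌋ = 17
descent: ρ → (-5,11,9)  [lands on river]
river: ρ → (9,7,-7)
river: ρ → (-7,7,9)
river: ρ → (9,11,-5)
river: ρ → (-5,9,11)
river: ρ → (11,13,-3)
river: ρ → (-3,17,1)
river: ρ → (1,17,-3)
river: ρ → (-3,13,11)
river: ρ → (11,9,-5)
ρ-cycle length = 10 (tail of 1 descent step not counted)

10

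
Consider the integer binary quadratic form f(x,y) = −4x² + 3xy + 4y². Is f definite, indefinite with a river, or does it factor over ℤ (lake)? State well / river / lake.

D = b²−4ac = 3² − 4·(-4)·4 = 73
D > 0 non-square ⇒ indefinite ⇒ periodic river

river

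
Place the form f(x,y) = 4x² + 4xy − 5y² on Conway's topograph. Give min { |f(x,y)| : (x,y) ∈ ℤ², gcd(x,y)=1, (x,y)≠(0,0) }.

river: ρ → (-5,6,3)
river: ρ → (3,6,-5)
river: ρ → (-5,4,4)
river: ρ → (4,4,-5)
closes: descent 0, river 4
min |a| on river = 3

3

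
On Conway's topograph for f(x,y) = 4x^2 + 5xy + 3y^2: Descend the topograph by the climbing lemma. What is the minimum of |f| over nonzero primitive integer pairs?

translate: b→-3 (≡5 mod 8), so (4,5,3)→(4,-3,2)
flip: (4,-3,2)→(2,3,4)
translate: b→-1 (≡3 mod 4), so (2,3,4)→(2,-1,3)
reduced (well bottom): (2,-1,3) with a≤c, −a<b≤a
well minimum = a = 2

2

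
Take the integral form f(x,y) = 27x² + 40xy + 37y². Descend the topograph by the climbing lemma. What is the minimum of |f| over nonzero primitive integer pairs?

translate: b→-14 (≡40 mod 54), so (27,40,37)→(27,-14,24)
flip: (27,-14,24)→(24,14,27)
reduced (well bottom): (24,14,27) with a≤c, −a<b≤a
well minimum = a = 24

24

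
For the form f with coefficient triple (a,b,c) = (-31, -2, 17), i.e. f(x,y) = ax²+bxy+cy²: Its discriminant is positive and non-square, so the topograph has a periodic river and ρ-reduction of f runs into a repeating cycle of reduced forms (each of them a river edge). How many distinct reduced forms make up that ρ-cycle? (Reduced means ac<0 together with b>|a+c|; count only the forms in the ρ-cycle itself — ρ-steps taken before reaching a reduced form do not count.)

D = 2112, ⌊√D⌋ = 45
descent: ρ → (17,36,-12)  [lands on river]
river: ρ → (-12,36,17)
river: ρ → (17,32,-16)
river: ρ → (-16,32,17)
ρ-cycle length = 4 (tail of 1 descent step not counted)

4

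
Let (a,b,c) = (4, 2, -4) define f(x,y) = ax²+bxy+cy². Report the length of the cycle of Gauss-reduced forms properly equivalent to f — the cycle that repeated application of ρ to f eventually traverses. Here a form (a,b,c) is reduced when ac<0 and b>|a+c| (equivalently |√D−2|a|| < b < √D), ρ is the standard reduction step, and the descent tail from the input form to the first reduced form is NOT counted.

D = 68, ⌊√D⌋ = 8
river: ρ → (-4,6,2)
river: ρ → (2,6,-4)
river: ρ → (-4,2,4)
river: ρ → (4,6,-2)
river: ρ → (-2,6,4)
river: ρ → (4,2,-4)
ρ-cycle length = 6 (tail of 0 descent steps not counted)

6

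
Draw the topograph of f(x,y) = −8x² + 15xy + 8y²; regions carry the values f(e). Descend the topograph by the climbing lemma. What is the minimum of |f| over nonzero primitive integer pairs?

river: ρ → (8,17,-6)
river: ρ → (-6,19,5)
river: ρ → (5,21,-2)
river: ρ → (-2,19,15)
river: ρ → (15,11,-6)
river: ρ → (-6,13,13)
river: ρ → (13,13,-6)
river: ρ → (-6,11,15)
river: ρ → (15,19,-2)
river: ρ → (-2,21,5)
river: ρ → (5,19,-6)
river: ρ → (-6,17,8)
river: ρ → (8,15,-8)
river: ρ → (-8,17,6)
river: ρ → (6,19,-5)
river: ρ → (-5,21,2)
river: ρ → (2,19,-15)
river: ρ → (-15,11,6)
river: ρ → (6,13,-13)
river: ρ → (-13,13,6)
river: ρ → (6,11,-15)
river: ρ → (-15,19,2)
river: ρ → (2,21,-5)
river: ρ → (-5,19,6)
river: ρ → (6,17,-8)
river: ρ → (-8,15,8)
closes: descent 0, river 26
min |a| on river = 2

2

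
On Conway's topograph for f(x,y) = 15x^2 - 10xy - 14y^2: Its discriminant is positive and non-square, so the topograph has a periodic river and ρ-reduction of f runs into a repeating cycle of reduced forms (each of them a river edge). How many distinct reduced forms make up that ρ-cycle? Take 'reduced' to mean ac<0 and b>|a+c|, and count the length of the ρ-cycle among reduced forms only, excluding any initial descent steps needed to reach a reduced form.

D = 940, ⌊√D⌋ = 30
descent: ρ → (-14,10,15)  [lands on river]
river: ρ → (15,20,-9)
river: ρ → (-9,16,19)
river: ρ → (19,22,-6)
river: ρ → (-6,26,11)
river: ρ → (11,18,-14)
ρ-cycle length = 6 (tail of 1 descent step not counted)

6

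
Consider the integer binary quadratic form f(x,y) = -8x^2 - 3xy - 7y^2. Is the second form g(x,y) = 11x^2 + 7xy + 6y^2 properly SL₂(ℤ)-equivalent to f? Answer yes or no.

D₁ = -215, D₂ = -215
f is negative-definite; reduce −f:
−f: flip: (8,3,7)→(7,-3,8)
−f: reduced (well bottom): (7,-3,8) with a≤c, −a<b≤a
flip sign back: reduced form of f is (-7,3,-8)
g: flip: (11,7,6)→(6,-7,11)
g: translate: b→5 (≡-7 mod 12), so (6,-7,11)→(6,5,10)
g: reduced (well bottom): (6,5,10) with a≤c, −a<b≤a
reduced forms (-7, 3, -8) vs (6, 5, 10) ⇒ inequivalent

no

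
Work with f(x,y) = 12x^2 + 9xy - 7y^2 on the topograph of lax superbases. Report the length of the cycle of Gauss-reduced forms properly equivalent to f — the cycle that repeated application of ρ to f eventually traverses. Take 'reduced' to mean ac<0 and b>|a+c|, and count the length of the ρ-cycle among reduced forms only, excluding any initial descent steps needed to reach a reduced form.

D = 417, ⌊√D⌋ = 20
river: ρ → (-7,19,2)
river: ρ → (2,17,-16)
river: ρ → (-16,15,3)
river: ρ → (3,15,-16)
river: ρ → (-16,17,2)
river: ρ → (2,19,-7)
river: ρ → (-7,9,12)
river: ρ → (12,15,-4)
river: ρ → (-4,17,8)
river: ρ → (8,15,-6)
river: ρ → (-6,9,14)
river: ρ → (14,19,-1)
river: ρ → (-1,19,14)
river: ρ → (14,9,-6)
river: ρ → (-6,15,8)
river: ρ → (8,17,-4)
river: ρ → (-4,15,12)
river: ρ → (12,9,-7)
ρ-cycle length = 18 (tail of 0 descent steps not counted)

18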